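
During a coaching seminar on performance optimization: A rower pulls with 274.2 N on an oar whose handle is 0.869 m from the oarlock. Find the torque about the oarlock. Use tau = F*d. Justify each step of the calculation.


tau = F * d
tau = 274.2 * 0.869
tau = 238.2798 N*m

238.2798 N*m


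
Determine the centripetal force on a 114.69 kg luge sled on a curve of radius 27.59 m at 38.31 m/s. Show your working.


Fc = m * v^2 / r
v^2 = 38.31^2 = 1467.6561
Fc = 114.69 * 1467.6561 / 27.59
Fc = 168325.4781 / 27.59 = 6100.9597 N

6100.9597 N


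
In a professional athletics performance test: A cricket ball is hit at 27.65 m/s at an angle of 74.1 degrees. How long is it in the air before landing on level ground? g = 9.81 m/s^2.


T = 2*v*sin(theta)/g
sin(theta) = sin(74.1 deg) = 0.9617
T = 2*27.65*0.9617 / 9.81
T = 53.1843 / 9.81 = 5.4214 s

5.4214 s


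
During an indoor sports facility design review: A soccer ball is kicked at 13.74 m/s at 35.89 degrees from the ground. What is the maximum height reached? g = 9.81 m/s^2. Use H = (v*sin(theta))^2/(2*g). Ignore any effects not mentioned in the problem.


H = (v*sin(theta))^2 / (2*g)
vy = v*sin(theta) = 13.74 * sin(35.89 deg) = 8.0548 m/s
H = vy^2 / (2*g) = 64.88 / (2*9.81)
H = 64.88 / 19.62 = 3.3068 m

3.3068 m


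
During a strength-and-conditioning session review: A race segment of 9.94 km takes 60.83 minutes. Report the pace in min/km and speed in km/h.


Pace = time / distance = 60.83 min / 9.94 km = 6.1197 min/km
Speed = distance / time_in_hours = 9.94 / 1.0138 hr
Speed = 9.8044 km/h

6.1197 min/km, 9.8044 km/h


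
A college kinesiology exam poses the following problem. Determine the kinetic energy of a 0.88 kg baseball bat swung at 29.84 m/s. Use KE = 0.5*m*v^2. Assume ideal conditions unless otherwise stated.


KE = 0.5 * m * v^2
KE = 0.5 * 0.88 * 29.84^2
KE = 0.5 * 0.88 * 890.4256 = 391.7873 J

391.7873 J


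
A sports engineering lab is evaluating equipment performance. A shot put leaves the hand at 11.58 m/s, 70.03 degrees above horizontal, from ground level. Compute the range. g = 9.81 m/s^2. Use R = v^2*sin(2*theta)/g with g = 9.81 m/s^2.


R = v^2 * sin(2*theta) / g
Convert angle to radians: theta = 70.03 deg = 1.2223 rad
sin(2*theta) = sin(2.4445) = 0.642
R = 11.58^2 * 0.642 / 9.81
R = 134.0964 * 0.642 / 9.81 = 8.7755 m

8.7755 m


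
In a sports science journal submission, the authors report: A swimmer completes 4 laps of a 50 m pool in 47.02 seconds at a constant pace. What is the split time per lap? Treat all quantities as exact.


Split time = total_time / n_laps = 47.02 / 4
Split time = 11.755 s per lap

11.755 s


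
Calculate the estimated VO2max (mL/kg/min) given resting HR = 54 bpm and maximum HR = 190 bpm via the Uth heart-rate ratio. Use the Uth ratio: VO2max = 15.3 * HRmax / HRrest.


VO2max = 15.3 * HRmax / HRrest
VO2max = 15.3 * 190 / 54
VO2max = 2907 / 54 = 53.8333 mL/kg/min

53.8333 mL/kg/min


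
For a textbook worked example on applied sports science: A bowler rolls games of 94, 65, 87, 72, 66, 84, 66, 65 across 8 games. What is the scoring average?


Average = sum / n
Sum = 599
Average = 599 / 8 = 74.875

74.875


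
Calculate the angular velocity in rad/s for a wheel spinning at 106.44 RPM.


omega = RPM * 2 * pi / 60
omega = 106.44 * 2 * 3.14159 / 60
omega = 668.7822 / 60 = 11.1464 rad/s

11.1464 rad/s


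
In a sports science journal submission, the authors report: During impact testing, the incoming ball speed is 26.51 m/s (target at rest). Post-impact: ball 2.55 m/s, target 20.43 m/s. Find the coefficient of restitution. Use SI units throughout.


e = (v2_after - v1_after) / (v1_before - v2_before)
Numerator = 20.43 - 2.55 = 17.88
Denominator = 26.51 - 0 = 26.51
e = 17.88 / 26.51 = 0.6745

0.6745


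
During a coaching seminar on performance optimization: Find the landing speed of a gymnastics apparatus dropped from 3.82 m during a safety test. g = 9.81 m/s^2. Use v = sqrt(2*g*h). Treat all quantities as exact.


v = sqrt(2 * g * h)
v = sqrt(2 * 9.81 * 3.82)
v = sqrt(74.9484) = 8.6573 m/s

8.6573 m/s


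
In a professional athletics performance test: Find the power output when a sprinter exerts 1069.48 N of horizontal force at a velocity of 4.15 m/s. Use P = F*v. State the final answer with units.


P = F * v
P = 1069.48 * 4.15
P = 4438.342 W

4438.342 W


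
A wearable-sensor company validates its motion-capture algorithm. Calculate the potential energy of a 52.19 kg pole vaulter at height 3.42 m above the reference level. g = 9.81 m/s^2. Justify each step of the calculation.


PE = m * g * h
PE = 52.19 * 9.81 * 3.42
PE = 511.9839 * 3.42 = 1750.9849 J

1750.9849 J


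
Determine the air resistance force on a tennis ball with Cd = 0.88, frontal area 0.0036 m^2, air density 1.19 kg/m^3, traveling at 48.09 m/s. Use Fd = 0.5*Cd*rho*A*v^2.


Fd = 0.5 * Cd * rho * A * v^2
Fd = 0.5 * 0.88 * 1.19 * 0.0036 * 48.09^2
v^2 = 2312.6481
Fd = 0.5 * 0.88 * 1.19 * 0.0036 * 2312.6481 = 4.3592 N

4.3592 N


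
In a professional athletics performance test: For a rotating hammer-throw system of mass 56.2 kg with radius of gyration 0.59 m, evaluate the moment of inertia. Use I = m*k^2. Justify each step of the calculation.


I = m * k^2
I = 56.2 * 0.59^2
I = 56.2 * 0.3481 = 19.5632 kg*m^2

19.5632 kg*m^2


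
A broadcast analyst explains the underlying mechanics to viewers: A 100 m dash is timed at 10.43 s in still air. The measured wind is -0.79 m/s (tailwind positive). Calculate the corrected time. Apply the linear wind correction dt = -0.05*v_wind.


dt = -0.05 * v_wind = -0.05 * -0.79 = 0.0395 s
t_corrected = t_still + dt = 10.43 + (0.0395)
t_corrected = 10.4695 s

10.4695 s


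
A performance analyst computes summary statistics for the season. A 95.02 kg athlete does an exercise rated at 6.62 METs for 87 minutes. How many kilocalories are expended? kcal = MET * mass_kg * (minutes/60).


kcal = MET * mass * time_hr
Convert time: 87 min = 1.45 hr
kcal = 6.62 * 95.02 * 1.45
kcal = 912.097 kcal

912.097 kcal


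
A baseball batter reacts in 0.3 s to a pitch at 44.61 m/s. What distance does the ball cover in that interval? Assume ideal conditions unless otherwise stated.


d = v * t
d = 44.61 * 0.3
d = 13.383 m

13.383 m


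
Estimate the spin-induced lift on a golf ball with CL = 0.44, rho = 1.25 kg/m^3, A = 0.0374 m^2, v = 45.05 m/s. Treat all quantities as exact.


FM = 0.5 * CL * rho * A * v^2
FM = 0.5 * 0.44 * 1.25 * 0.0374 * 45.05^2
v^2 = 2029.5025
FM = 0.5 * 0.44 * 1.25 * 0.0374 * 2029.5025 = 20.8734 N

20.8734 N


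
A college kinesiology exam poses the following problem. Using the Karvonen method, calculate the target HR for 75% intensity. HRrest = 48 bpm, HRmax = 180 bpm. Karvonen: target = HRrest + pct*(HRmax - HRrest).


Target = HRrest + pct*(HRmax - HRrest)
Heart rate reserve = HRmax - HRrest = 180 - 48 = 132 bpm
Fraction = 75% = 0.75
Target = 48 + 0.75 * 132
Target = 48 + 99 = 147 bpm

147 bpm


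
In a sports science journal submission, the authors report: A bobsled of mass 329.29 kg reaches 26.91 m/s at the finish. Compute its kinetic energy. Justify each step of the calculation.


KE = 0.5 * m * v^2
KE = 0.5 * 329.29 * 26.91^2
KE = 0.5 * 329.29 * 724.1481 = 119227.3639 J

119227.3639 J


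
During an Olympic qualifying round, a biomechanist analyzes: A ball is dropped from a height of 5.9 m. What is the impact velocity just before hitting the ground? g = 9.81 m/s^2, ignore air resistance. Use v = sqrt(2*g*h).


v = sqrt(2 * g * h)
v = sqrt(2 * 9.81 * 5.9)
v = sqrt(115.758) = 10.7591 m/s

10.7591 m/s


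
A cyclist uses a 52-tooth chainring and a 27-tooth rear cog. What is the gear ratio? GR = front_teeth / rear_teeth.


GR = front_teeth / rear_teeth
GR = 52 / 27
GR = 1.9259

1.9259


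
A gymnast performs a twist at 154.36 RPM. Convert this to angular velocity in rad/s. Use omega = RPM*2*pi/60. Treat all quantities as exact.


omega = RPM * 2 * pi / 60
omega = 154.36 * 2 * 3.14159 / 60
omega = 969.8725 / 60 = 16.1645 rad/s

16.1645 rad/s


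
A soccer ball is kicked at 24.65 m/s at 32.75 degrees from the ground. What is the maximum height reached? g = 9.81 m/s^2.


H = (v*sin(theta))^2 / (2*g)
vy = v*sin(theta) = 24.65 * sin(32.75 deg) = 13.335 m/s
H = vy^2 / (2*g) = 177.8228 / (2*9.81)
H = 177.8228 / 19.62 = 9.0633 m

9.0633 m


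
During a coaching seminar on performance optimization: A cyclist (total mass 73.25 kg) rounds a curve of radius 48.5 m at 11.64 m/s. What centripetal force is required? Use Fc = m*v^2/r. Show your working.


Fc = m * v^2 / r
v^2 = 11.64^2 = 135.4896
Fc = 73.25 * 135.4896 / 48.5
Fc = 9924.6132 / 48.5 = 204.6312 N

204.6312 N


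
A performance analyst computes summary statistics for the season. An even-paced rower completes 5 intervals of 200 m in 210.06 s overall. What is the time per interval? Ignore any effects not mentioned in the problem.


Split time = total_time / n_laps = 210.06 / 5
Split time = 42.012 s per lap

42.012 s


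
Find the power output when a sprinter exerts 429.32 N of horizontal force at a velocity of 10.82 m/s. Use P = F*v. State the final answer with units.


P = F * v
P = 429.32 * 10.82
P = 4645.2424 W

4645.2424 W


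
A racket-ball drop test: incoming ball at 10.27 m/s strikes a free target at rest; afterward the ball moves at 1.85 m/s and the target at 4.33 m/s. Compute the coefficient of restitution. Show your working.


e = (v2_after - v1_after) / (v1_before - v2_before)
Numerator = 4.33 - 1.85 = 2.48
Denominator = 10.27 - 0 = 10.27
e = 2.48 / 10.27 = 0.2415

0.2415


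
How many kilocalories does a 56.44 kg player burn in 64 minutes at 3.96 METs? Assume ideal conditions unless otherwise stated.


kcal = MET * mass * time_hr
Convert time: 64 min = 1.0667 hr
kcal = 3.96 * 56.44 * 1.0667
kcal = 238.4026 kcal

238.4026 kcal


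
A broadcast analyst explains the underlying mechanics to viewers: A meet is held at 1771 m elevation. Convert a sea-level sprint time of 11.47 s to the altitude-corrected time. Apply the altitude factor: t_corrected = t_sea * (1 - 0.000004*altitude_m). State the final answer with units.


Correction factor = 1 - 0.000004 * 1771 = 0.992916
t_corrected = t_sea * factor = 11.47 * 0.992916
t_corrected = 11.3887 s

11.3887 s


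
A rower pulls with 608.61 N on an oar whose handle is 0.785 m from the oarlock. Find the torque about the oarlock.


tau = F * d
tau = 608.61 * 0.785
tau = 477.7589 N*m

477.7589 N*m


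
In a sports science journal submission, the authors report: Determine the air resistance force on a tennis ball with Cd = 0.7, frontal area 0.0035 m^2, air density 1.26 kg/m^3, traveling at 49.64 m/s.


Fd = 0.5 * Cd * rho * A * v^2
Fd = 0.5 * 0.7 * 1.26 * 0.0035 * 49.64^2
v^2 = 2464.1296
Fd = 0.5 * 0.7 * 1.26 * 0.0035 * 2464.1296 = 3.8034 N

3.8034 N


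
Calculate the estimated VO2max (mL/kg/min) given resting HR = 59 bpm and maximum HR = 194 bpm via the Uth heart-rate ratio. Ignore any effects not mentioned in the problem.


VO2max = 15.3 * HRmax / HRrest
VO2max = 15.3 * 194 / 59
VO2max = 2968.2 / 59 = 50.3085 mL/kg/min

50.3085 mL/kg/min


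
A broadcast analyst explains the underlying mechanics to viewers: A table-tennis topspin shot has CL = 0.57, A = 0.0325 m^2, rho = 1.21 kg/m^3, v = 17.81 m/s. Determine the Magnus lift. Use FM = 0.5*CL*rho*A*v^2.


FM = 0.5 * CL * rho * A * v^2
FM = 0.5 * 0.57 * 1.21 * 0.0325 * 17.81^2
v^2 = 317.1961
FM = 0.5 * 0.57 * 1.21 * 0.0325 * 317.1961 = 3.555 N

3.555 N


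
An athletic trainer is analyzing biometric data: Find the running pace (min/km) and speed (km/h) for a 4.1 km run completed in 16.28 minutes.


Pace = time / distance = 16.28 min / 4.1 km = 3.9707 min/km
Speed = distance / time_in_hours = 4.1 / 0.2713 hr
Speed = 15.1106 km/h

3.9707 min/km, 15.1106 km/h


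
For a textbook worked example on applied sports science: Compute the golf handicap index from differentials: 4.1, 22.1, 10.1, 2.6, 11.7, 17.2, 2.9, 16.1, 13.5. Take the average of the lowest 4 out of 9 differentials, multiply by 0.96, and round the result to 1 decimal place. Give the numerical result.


All differentials: 4.1, 22.1, 10.1, 2.6, 11.7, 17.2, 2.9, 16.1, 13.5
Sorted: 2.6, 2.9, 4.1, 10.1, 11.7, 13.5, 16.1, 17.2, 22.1
Best 4: 2.6, 2.9, 4.1, 10.1
Average of best = 19.7 / 4 = 4.925
Raw index = 4.925 * 0.96 = 4.728
Handicap index = round(4.728, 1) = 4.7

4.7


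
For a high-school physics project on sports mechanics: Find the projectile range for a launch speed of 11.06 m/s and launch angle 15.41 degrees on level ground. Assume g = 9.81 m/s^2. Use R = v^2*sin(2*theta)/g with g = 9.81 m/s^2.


R = v^2 * sin(2*theta) / g
Convert angle to radians: theta = 15.41 deg = 0.269 rad
sin(2*theta) = sin(0.5379) = 0.5123
R = 11.06^2 * 0.5123 / 9.81
R = 122.3236 * 0.5123 / 9.81 = 6.3885 m

6.3885 m


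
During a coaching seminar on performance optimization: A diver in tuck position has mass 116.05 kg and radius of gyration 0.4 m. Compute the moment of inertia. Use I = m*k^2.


I = m * k^2
I = 116.05 * 0.4^2
I = 116.05 * 0.16 = 18.568 kg*m^2

18.568 kg*m^2


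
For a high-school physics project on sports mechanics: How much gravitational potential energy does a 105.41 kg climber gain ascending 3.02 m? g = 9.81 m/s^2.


PE = m * g * h
PE = 105.41 * 9.81 * 3.02
PE = 1034.0721 * 3.02 = 3122.8977 J

3122.8977 J


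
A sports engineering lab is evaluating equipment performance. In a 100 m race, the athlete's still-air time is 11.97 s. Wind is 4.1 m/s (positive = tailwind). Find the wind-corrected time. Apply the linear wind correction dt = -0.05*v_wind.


dt = -0.05 * v_wind = -0.05 * 4.1 = -0.205 s
t_corrected = t_still + dt = 11.97 + (-0.205)
t_corrected = 11.765 s

11.765 s


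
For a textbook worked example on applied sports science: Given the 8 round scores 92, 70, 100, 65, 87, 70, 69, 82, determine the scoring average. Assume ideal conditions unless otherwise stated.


Average = sum / n
Sum = 635
Average = 635 / 8 = 79.375

79.375


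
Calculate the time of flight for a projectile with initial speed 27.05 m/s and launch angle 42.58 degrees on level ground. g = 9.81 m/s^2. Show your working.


T = 2*v*sin(theta)/g
sin(theta) = sin(42.58 deg) = 0.6766
T = 2*27.05*0.6766 / 9.81
T = 36.6051 / 9.81 = 3.7314 s

3.7314 s


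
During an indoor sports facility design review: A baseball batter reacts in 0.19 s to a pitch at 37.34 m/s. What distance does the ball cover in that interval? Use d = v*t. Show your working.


d = v * t
d = 37.34 * 0.19
d = 7.0946 m

7.0946 m


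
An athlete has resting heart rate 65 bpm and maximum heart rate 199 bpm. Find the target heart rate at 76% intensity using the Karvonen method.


Target = HRrest + pct*(HRmax - HRrest)
Heart rate reserve = HRmax - HRrest = 199 - 65 = 134 bpm
Fraction = 76% = 0.76
Target = 65 + 0.76 * 134
Target = 65 + 101.84 = 166.84 bpm

166.84 bpm


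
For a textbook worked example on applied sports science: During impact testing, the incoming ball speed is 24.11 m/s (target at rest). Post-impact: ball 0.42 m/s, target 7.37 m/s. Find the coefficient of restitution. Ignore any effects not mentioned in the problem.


e = (v2_after - v1_after) / (v1_before - v2_before)
Numerator = 7.37 - 0.42 = 6.95
Denominator = 24.11 - 0 = 24.11
e = 6.95 / 24.11 = 0.2883

0.2883


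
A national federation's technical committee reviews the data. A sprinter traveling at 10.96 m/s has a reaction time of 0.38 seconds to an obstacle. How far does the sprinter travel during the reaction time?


d = v * t
d = 10.96 * 0.38
d = 4.1648 m

4.1648 m


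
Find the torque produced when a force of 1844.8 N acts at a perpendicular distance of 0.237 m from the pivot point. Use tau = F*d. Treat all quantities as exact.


tau = F * d
tau = 1844.8 * 0.237
tau = 437.2176 N*m

437.2176 N*m


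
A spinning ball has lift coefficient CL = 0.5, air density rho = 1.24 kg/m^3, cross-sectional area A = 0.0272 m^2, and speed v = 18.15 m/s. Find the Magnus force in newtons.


FM = 0.5 * CL * rho * A * v^2
FM = 0.5 * 0.5 * 1.24 * 0.0272 * 18.15^2
v^2 = 329.4225
FM = 0.5 * 0.5 * 1.24 * 0.0272 * 329.4225 = 2.7777 N

2.7777 N


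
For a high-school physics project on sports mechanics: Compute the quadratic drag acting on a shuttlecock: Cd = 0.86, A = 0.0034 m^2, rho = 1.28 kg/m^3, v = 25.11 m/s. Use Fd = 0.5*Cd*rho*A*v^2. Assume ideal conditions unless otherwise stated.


Fd = 0.5 * Cd * rho * A * v^2
Fd = 0.5 * 0.86 * 1.28 * 0.0034 * 25.11^2
v^2 = 630.5121
Fd = 0.5 * 0.86 * 1.28 * 0.0034 * 630.5121 = 1.1799 N

1.1799 N


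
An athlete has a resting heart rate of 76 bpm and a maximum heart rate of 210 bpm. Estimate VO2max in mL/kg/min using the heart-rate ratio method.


VO2max = 15.3 * HRmax / HRrest
VO2max = 15.3 * 210 / 76
VO2max = 3213 / 76 = 42.2763 mL/kg/min

42.2763 mL/kg/min


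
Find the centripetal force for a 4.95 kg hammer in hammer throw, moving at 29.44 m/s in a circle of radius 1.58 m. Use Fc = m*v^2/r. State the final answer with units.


Fc = m * v^2 / r
v^2 = 29.44^2 = 866.7136
Fc = 4.95 * 866.7136 / 1.58
Fc = 4290.2323 / 1.58 = 2715.3369 N

2715.3369 N


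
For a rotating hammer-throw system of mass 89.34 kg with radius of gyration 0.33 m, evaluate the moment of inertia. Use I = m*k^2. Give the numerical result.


I = m * k^2
I = 89.34 * 0.33^2
I = 89.34 * 0.1089 = 9.7291 kg*m^2

9.7291 kg*m^2


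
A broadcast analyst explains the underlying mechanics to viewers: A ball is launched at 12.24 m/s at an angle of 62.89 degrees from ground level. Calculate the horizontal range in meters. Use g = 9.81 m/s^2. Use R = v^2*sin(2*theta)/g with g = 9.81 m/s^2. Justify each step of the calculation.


R = v^2 * sin(2*theta) / g
Convert angle to radians: theta = 62.89 deg = 1.0976 rad
sin(2*theta) = sin(2.1953) = 0.8113
R = 12.24^2 * 0.8113 / 9.81
R = 149.8176 * 0.8113 / 9.81 = 12.3896 m

12.3896 m


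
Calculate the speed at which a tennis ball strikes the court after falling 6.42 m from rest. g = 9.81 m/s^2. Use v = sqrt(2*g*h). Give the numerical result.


v = sqrt(2 * g * h)
v = sqrt(2 * 9.81 * 6.42)
v = sqrt(125.9604) = 11.2232 m/s

11.2232 m/s


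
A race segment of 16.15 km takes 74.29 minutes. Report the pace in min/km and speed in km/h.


Pace = time / distance = 74.29 min / 16.15 km = 4.6 min/km
Speed = distance / time_in_hours = 16.15 / 1.2382 hr
Speed = 13.0435 km/h

4.6 min/km, 13.0435 km/h


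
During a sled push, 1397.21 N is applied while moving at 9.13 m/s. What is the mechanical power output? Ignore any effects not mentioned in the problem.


P = F * v
P = 1397.21 * 9.13
P = 12756.5273 W

12756.5273 W


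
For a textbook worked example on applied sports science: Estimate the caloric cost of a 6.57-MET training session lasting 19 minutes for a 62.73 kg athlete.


kcal = MET * mass * time_hr
Convert time: 19 min = 0.3167 hr
kcal = 6.57 * 62.73 * 0.3167
kcal = 130.5098 kcal

130.5098 kcal


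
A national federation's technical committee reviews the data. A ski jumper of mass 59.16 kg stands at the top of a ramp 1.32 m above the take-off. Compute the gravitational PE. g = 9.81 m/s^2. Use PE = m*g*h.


PE = m * g * h
PE = 59.16 * 9.81 * 1.32
PE = 580.3596 * 1.32 = 766.0747 J

766.0747 J


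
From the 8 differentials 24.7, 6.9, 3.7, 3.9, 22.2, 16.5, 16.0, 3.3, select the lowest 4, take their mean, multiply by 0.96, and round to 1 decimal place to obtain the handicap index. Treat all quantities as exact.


All differentials: 24.7, 6.9, 3.7, 3.9, 22.2, 16.5, 16.0, 3.3
Sorted: 3.3, 3.7, 3.9, 6.9, 16.0, 16.5, 22.2, 24.7
Best 4: 3.3, 3.7, 3.9, 6.9
Average of best = 17.8 / 4 = 4.45
Raw index = 4.45 * 0.96 = 4.272
Handicap index = round(4.272, 1) = 4.3

4.3


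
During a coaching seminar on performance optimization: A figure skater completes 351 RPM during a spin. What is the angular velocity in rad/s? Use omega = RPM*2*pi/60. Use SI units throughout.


omega = RPM * 2 * pi / 60
omega = 351 * 2 * 3.14159 / 60
omega = 2205.398 / 60 = 36.7566 rad/s

36.7566 rad/s


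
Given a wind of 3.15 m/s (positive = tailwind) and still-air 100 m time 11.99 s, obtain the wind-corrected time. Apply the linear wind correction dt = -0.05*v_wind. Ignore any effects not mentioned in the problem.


dt = -0.05 * v_wind = -0.05 * 3.15 = -0.1575 s
t_corrected = t_still + dt = 11.99 + (-0.1575)
t_corrected = 11.8325 s

11.8325 s


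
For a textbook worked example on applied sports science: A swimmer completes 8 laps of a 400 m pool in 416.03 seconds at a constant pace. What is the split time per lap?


Split time = total_time / n_laps = 416.03 / 8
Split time = 52.0037 s per lap

52.0037 s


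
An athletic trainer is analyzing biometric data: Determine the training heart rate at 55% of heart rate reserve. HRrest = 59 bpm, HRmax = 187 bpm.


Target = HRrest + pct*(HRmax - HRrest)
Heart rate reserve = HRmax - HRrest = 187 - 59 = 128 bpm
Fraction = 55% = 0.55
Target = 59 + 0.55 * 128
Target = 59 + 70.4 = 129.4 bpm

129.4 bpm


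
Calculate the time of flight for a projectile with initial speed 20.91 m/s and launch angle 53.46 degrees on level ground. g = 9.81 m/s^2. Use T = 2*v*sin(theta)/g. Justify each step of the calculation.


T = 2*v*sin(theta)/g
sin(theta) = sin(53.46 deg) = 0.8034
T = 2*20.91*0.8034 / 9.81
T = 33.5999 / 9.81 = 3.4251 s

3.4251 s


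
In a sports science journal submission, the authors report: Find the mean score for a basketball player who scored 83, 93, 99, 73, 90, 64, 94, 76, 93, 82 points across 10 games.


Average = sum / n
Sum = 847
Average = 847 / 10 = 84.7

84.7


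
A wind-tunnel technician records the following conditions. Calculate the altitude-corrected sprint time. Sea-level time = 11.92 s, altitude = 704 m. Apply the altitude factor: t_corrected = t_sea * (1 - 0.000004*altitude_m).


Correction factor = 1 - 0.000004 * 704 = 0.997184
t_corrected = t_sea * factor = 11.92 * 0.997184
t_corrected = 11.8864 s

11.8864 s


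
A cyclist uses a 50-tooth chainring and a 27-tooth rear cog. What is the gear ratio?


GR = front_teeth / rear_teeth
GR = 50 / 27
GR = 1.8519

1.8519


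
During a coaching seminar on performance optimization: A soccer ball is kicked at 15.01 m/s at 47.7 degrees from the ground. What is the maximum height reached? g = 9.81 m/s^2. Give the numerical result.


H = (v*sin(theta))^2 / (2*g)
vy = v*sin(theta) = 15.01 * sin(47.7 deg) = 11.1019 m/s
H = vy^2 / (2*g) = 123.2514 / (2*9.81)
H = 123.2514 / 19.62 = 6.2819 m

6.2819 m


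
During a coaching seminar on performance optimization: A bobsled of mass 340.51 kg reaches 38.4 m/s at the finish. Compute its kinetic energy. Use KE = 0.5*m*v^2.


KE = 0.5 * m * v^2
KE = 0.5 * 340.51 * 38.4^2
KE = 0.5 * 340.51 * 1474.56 = 251051.2128 J

251051.2128 J


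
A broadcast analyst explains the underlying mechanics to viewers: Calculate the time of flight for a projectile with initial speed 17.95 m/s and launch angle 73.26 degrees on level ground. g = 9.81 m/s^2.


T = 2*v*sin(theta)/g
sin(theta) = sin(73.26 deg) = 0.9576
T = 2*17.95*0.9576 / 9.81
T = 34.3786 / 9.81 = 3.5044 s

3.5044 s


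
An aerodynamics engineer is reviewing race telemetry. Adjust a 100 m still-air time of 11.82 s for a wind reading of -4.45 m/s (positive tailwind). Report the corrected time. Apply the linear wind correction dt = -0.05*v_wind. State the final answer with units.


dt = -0.05 * v_wind = -0.05 * -4.45 = 0.2225 s
t_corrected = t_still + dt = 11.82 + (0.2225)
t_corrected = 12.0425 s

12.0425 s


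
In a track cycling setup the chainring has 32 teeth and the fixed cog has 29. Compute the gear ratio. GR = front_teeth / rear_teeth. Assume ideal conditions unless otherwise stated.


GR = front_teeth / rear_teeth
GR = 32 / 29
GR = 1.1034

1.1034


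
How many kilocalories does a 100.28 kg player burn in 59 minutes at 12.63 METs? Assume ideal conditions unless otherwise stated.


kcal = MET * mass * time_hr
Convert time: 59 min = 0.9833 hr
kcal = 12.63 * 100.28 * 0.9833
kcal = 1245.4275 kcal

1245.4275 kcal


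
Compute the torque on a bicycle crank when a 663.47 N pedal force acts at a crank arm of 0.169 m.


tau = F * d
tau = 663.47 * 0.169
tau = 112.1264 N*m

112.1264 N*m


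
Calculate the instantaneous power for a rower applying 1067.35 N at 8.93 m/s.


P = F * v
P = 1067.35 * 8.93
P = 9531.4355 W

9531.4355 W


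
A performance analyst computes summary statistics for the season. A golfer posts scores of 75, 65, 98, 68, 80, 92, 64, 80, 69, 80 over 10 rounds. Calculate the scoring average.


Average = sum / n
Sum = 771
Average = 771 / 10 = 77.1

77.1


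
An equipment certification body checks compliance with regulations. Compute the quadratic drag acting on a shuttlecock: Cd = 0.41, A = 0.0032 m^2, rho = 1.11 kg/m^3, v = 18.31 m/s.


Fd = 0.5 * Cd * rho * A * v^2
Fd = 0.5 * 0.41 * 1.11 * 0.0032 * 18.31^2
v^2 = 335.2561
Fd = 0.5 * 0.41 * 1.11 * 0.0032 * 335.2561 = 0.2441 N

0.2441 N


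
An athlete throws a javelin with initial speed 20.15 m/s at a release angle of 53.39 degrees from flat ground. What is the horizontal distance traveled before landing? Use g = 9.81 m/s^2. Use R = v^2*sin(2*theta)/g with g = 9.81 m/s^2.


R = v^2 * sin(2*theta) / g
Convert angle to radians: theta = 53.39 deg = 0.9318 rad
sin(2*theta) = sin(1.8637) = 0.9574
R = 20.15^2 * 0.9574 / 9.81
R = 406.0225 * 0.9574 / 9.81 = 39.6263 m

39.6263 m


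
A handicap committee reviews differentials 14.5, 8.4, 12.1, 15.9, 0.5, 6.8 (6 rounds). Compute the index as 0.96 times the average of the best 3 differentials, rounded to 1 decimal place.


All differentials: 14.5, 8.4, 12.1, 15.9, 0.5, 6.8
Sorted: 0.5, 6.8, 8.4, 12.1, 14.5, 15.9
Best 3: 0.5, 6.8, 8.4
Average of best = 15.7 / 3 = 5.2333
Raw index = 5.2333 * 0.96 = 5.024
Handicap index = round(5.024, 1) = 5.0

5.0


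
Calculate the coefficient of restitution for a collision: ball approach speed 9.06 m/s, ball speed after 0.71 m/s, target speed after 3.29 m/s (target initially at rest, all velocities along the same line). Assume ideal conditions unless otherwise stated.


e = (v2_after - v1_after) / (v1_before - v2_before)
Numerator = 3.29 - 0.71 = 2.58
Denominator = 9.06 - 0 = 9.06
e = 2.58 / 9.06 = 0.2848

0.2848


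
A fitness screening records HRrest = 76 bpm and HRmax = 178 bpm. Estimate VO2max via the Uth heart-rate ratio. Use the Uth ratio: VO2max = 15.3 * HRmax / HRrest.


VO2max = 15.3 * HRmax / HRrest
VO2max = 15.3 * 178 / 76
VO2max = 2723.4 / 76 = 35.8342 mL/kg/min

35.8342 mL/kg/min


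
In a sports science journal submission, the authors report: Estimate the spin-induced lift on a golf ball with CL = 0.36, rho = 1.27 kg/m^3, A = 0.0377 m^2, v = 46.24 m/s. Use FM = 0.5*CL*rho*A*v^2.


FM = 0.5 * CL * rho * A * v^2
FM = 0.5 * 0.36 * 1.27 * 0.0377 * 46.24^2
v^2 = 2138.1376
FM = 0.5 * 0.36 * 1.27 * 0.0377 * 2138.1376 = 18.4269 N

18.4269 N


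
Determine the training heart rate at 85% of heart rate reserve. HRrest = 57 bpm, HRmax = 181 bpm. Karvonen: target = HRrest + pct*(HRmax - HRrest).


Target = HRrest + pct*(HRmax - HRrest)
Heart rate reserve = HRmax - HRrest = 181 - 57 = 124 bpm
Fraction = 85% = 0.85
Target = 57 + 0.85 * 124
Target = 57 + 105.4 = 162.4 bpm

162.4 bpm


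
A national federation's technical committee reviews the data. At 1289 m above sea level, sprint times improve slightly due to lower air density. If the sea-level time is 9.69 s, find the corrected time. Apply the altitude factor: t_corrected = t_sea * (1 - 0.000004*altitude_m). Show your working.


Correction factor = 1 - 0.000004 * 1289 = 0.994844
t_corrected = t_sea * factor = 9.69 * 0.994844
t_corrected = 9.64 s

9.64 s


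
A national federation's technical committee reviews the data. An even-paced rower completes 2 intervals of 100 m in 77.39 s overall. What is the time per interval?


Split time = total_time / n_laps = 77.39 / 2
Split time = 38.695 s per lap

38.695 s


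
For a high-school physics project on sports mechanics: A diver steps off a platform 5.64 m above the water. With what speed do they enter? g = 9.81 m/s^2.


v = sqrt(2 * g * h)
v = sqrt(2 * 9.81 * 5.64)
v = sqrt(110.6568) = 10.5194 m/s

10.5194 m/s


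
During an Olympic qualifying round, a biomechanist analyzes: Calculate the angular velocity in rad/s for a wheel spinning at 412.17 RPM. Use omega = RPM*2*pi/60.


omega = RPM * 2 * pi / 60
omega = 412.17 * 2 * 3.14159 / 60
omega = 2589.7405 / 60 = 43.1623 rad/s

43.1623 rad/s


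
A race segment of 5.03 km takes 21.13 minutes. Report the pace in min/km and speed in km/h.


Pace = time / distance = 21.13 min / 5.03 km = 4.2008 min/km
Speed = distance / time_in_hours = 5.03 / 0.3522 hr
Speed = 14.283 km/h

4.2008 min/km, 14.283 km/h


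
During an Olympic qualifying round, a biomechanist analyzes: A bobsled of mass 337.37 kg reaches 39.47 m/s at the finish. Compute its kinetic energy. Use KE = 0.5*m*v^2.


KE = 0.5 * m * v^2
KE = 0.5 * 337.37 * 39.47^2
KE = 0.5 * 337.37 * 1557.8809 = 262791.1396 J

262791.1396 J


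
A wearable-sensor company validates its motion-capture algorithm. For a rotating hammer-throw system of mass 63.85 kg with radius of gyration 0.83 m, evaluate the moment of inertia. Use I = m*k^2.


I = m * k^2
I = 63.85 * 0.83^2
I = 63.85 * 0.6889 = 43.9863 kg*m^2

43.9863 kg*m^2


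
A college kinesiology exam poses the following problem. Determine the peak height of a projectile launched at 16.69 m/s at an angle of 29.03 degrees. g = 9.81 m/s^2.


H = (v*sin(theta))^2 / (2*g)
vy = v*sin(theta) = 16.69 * sin(29.03 deg) = 8.0991 m/s
H = vy^2 / (2*g) = 65.5957 / (2*9.81)
H = 65.5957 / 19.62 = 3.3433 m

3.3433 m


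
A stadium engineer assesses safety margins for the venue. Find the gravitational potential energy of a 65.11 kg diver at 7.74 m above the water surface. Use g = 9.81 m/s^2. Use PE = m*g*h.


PE = m * g * h
PE = 65.11 * 9.81 * 7.74
PE = 638.7291 * 7.74 = 4943.7632 J

4943.7632 J


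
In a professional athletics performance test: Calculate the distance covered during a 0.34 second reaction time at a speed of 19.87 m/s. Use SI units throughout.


d = v * t
d = 19.87 * 0.34
d = 6.7558 m

6.7558 m


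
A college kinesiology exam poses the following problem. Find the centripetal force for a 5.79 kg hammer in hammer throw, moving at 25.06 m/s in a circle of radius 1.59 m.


Fc = m * v^2 / r
v^2 = 25.06^2 = 628.0036
Fc = 5.79 * 628.0036 / 1.59
Fc = 3636.1408 / 1.59 = 2286.881 N

2286.881 N


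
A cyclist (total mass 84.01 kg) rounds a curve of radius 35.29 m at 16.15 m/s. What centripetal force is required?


Fc = m * v^2 / r
v^2 = 16.15^2 = 260.8225
Fc = 84.01 * 260.8225 / 35.29
Fc = 21911.6982 / 35.29 = 620.9039 N

620.9039 N


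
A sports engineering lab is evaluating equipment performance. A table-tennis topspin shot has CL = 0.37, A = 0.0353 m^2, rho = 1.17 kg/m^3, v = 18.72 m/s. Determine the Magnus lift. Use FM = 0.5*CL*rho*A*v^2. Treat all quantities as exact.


FM = 0.5 * CL * rho * A * v^2
FM = 0.5 * 0.37 * 1.17 * 0.0353 * 18.72^2
v^2 = 350.4384
FM = 0.5 * 0.37 * 1.17 * 0.0353 * 350.4384 = 2.6776 N

2.6776 N


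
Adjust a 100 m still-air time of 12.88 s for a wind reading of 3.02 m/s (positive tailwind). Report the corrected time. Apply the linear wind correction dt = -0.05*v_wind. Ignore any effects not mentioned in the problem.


dt = -0.05 * v_wind = -0.05 * 3.02 = -0.151 s
t_corrected = t_still + dt = 12.88 + (-0.151)
t_corrected = 12.729 s

12.729 s


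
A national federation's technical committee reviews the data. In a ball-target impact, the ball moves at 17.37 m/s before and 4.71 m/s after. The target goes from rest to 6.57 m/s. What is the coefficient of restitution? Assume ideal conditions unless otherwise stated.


e = (v2_after - v1_after) / (v1_before - v2_before)
Numerator = 6.57 - 4.71 = 1.86
Denominator = 17.37 - 0 = 17.37
e = 1.86 / 17.37 = 0.1071

0.1071


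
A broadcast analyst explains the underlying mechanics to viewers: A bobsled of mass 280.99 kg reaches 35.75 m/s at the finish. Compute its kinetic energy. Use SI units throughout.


KE = 0.5 * m * v^2
KE = 0.5 * 280.99 * 35.75^2
KE = 0.5 * 280.99 * 1278.0625 = 179561.3909 J

179561.3909 J


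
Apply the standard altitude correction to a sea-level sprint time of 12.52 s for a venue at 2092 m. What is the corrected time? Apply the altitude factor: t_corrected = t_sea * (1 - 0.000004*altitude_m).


Correction factor = 1 - 0.000004 * 2092 = 0.991632
t_corrected = t_sea * factor = 12.52 * 0.991632
t_corrected = 12.4152 s

12.4152 s


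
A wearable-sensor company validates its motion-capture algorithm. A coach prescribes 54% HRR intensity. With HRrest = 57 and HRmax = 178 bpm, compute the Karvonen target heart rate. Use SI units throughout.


Target = HRrest + pct*(HRmax - HRrest)
Heart rate reserve = HRmax - HRrest = 178 - 57 = 121 bpm
Fraction = 54% = 0.54
Target = 57 + 0.54 * 121
Target = 57 + 65.34 = 122.34 bpm

122.34 bpm


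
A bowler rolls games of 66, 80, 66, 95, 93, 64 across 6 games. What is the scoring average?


Average = sum / n
Sum = 464
Average = 464 / 6 = 77.3333

77.3333


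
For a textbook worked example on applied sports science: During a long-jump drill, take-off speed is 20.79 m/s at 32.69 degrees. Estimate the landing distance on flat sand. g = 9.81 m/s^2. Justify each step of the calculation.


R = v^2 * sin(2*theta) / g
Convert angle to radians: theta = 32.69 deg = 0.5705 rad
sin(2*theta) = sin(1.1411) = 0.9091
R = 20.79^2 * 0.9091 / 9.81
R = 432.2241 * 0.9091 / 9.81 = 40.0541 m

40.0541 m


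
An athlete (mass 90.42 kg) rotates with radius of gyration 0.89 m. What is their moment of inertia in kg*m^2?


I = m * k^2
I = 90.42 * 0.89^2
I = 90.42 * 0.7921 = 71.6217 kg*m^2

71.6217 kg*m^2


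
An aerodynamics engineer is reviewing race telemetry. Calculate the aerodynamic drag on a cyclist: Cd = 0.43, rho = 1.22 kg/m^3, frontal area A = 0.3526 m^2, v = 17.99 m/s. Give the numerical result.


Fd = 0.5 * Cd * rho * A * v^2
Fd = 0.5 * 0.43 * 1.22 * 0.3526 * 17.99^2
v^2 = 323.6401
Fd = 0.5 * 0.43 * 1.22 * 0.3526 * 323.6401 = 29.9325 N

29.9325 N


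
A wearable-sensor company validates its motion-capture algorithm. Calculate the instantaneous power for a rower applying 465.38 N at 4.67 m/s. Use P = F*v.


P = F * v
P = 465.38 * 4.67
P = 2173.3246 W

2173.3246 W


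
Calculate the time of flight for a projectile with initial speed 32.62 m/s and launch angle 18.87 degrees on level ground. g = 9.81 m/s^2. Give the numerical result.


T = 2*v*sin(theta)/g
sin(theta) = sin(18.87 deg) = 0.3234
T = 2*32.62*0.3234 / 9.81
T = 21.1001 / 9.81 = 2.1509 s

2.1509 s


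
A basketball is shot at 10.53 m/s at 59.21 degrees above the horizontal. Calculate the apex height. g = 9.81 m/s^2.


H = (v*sin(theta))^2 / (2*g)
vy = v*sin(theta) = 10.53 * sin(59.21 deg) = 9.0458 m/s
H = vy^2 / (2*g) = 81.8263 / (2*9.81)
H = 81.8263 / 19.62 = 4.1706 m

4.1706 m


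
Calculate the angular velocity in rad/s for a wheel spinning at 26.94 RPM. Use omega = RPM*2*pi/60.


omega = RPM * 2 * pi / 60
omega = 26.94 * 2 * 3.14159 / 60
omega = 169.269 / 60 = 2.8212 rad/s

2.8212 rad/s


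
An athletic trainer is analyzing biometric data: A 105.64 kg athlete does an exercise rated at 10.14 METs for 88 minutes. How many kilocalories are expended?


kcal = MET * mass * time_hr
Convert time: 88 min = 1.4667 hr
kcal = 10.14 * 105.64 * 1.4667
kcal = 1571.0781 kcal

1571.0781 kcal


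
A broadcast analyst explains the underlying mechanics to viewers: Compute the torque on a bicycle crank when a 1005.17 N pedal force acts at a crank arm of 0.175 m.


tau = F * d
tau = 1005.17 * 0.175
tau = 175.9047 N*m

175.9047 N*m


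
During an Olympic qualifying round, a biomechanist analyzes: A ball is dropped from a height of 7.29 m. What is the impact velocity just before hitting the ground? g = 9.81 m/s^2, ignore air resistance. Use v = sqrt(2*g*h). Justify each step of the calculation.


v = sqrt(2 * g * h)
v = sqrt(2 * 9.81 * 7.29)
v = sqrt(143.0298) = 11.9595 m/s

11.9595 m/s


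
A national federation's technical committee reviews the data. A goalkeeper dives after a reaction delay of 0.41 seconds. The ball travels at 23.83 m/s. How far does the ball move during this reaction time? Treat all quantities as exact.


d = v * t
d = 23.83 * 0.41
d = 9.7703 m

9.7703 m


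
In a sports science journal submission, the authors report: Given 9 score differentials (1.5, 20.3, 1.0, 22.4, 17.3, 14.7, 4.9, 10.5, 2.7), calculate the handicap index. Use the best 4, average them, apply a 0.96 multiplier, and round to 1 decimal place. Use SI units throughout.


All differentials: 1.5, 20.3, 1.0, 22.4, 17.3, 14.7, 4.9, 10.5, 2.7
Sorted: 1.0, 1.5, 2.7, 4.9, 10.5, 14.7, 17.3, 20.3, 22.4
Best 4: 1.0, 1.5, 2.7, 4.9
Average of best = 10.1 / 4 = 2.525
Raw index = 2.525 * 0.96 = 2.424
Handicap index = round(2.424, 1) = 2.4

2.4


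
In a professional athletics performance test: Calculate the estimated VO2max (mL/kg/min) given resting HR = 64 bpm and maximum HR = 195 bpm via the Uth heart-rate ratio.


VO2max = 15.3 * HRmax / HRrest
VO2max = 15.3 * 195 / 64
VO2max = 2983.5 / 64 = 46.6172 mL/kg/min

46.6172 mL/kg/min


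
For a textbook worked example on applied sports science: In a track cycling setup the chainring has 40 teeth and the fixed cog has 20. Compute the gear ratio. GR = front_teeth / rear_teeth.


GR = front_teeth / rear_teeth
GR = 40 / 20
GR = 2

2


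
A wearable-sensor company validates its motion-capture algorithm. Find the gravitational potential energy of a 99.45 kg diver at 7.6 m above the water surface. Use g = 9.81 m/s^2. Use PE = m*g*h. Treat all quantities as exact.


PE = m * g * h
PE = 99.45 * 9.81 * 7.6
PE = 975.6045 * 7.6 = 7414.5942 J

7414.5942 J


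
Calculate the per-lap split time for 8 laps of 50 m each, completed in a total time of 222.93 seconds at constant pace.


Split time = total_time / n_laps = 222.93 / 8
Split time = 27.8663 s per lap

27.8663 s


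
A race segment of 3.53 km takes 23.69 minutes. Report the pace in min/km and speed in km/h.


Pace = time / distance = 23.69 min / 3.53 km = 6.711 min/km
Speed = distance / time_in_hours = 3.53 / 0.3948 hr
Speed = 8.9405 km/h

6.711 min/km, 8.9405 km/h


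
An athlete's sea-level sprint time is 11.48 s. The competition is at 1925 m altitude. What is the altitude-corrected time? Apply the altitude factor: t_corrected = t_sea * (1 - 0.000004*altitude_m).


Correction factor = 1 - 0.000004 * 1925 = 0.9923
t_corrected = t_sea * factor = 11.48 * 0.9923
t_corrected = 11.3916 s

11.3916 s


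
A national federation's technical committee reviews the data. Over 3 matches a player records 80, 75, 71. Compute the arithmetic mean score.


Average = sum / n
Sum = 226
Average = 226 / 3 = 75.3333

75.3333


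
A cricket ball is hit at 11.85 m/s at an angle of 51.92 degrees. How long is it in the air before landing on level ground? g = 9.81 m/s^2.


T = 2*v*sin(theta)/g
sin(theta) = sin(51.92 deg) = 0.7872
T = 2*11.85*0.7872 / 9.81
T = 18.6555 / 9.81 = 1.9017 s

1.9017 s


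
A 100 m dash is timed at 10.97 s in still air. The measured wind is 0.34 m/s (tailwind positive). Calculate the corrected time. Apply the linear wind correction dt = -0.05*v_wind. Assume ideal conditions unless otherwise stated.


dt = -0.05 * v_wind = -0.05 * 0.34 = -0.017 s
t_corrected = t_still + dt = 10.97 + (-0.017)
t_corrected = 10.953 s

10.953 s


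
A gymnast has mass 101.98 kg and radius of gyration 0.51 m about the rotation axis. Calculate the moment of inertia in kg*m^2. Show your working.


I = m * k^2
I = 101.98 * 0.51^2
I = 101.98 * 0.2601 = 26.525 kg*m^2

26.525 kg*m^2


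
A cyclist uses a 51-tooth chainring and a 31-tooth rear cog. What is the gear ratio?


GR = front_teeth / rear_teeth
GR = 51 / 31
GR = 1.6452

1.6452
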